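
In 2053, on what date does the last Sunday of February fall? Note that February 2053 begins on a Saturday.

February 2053 begins on a Saturday, so the first Sunday is February 2 (1 day later).
February 2053 has 28 days. Adding weeks: 2, 9, 16, 23 — the last one ≤ 28 is the 23rd.

February 23, 2053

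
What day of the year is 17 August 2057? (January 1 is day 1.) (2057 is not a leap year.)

229

Days in months before August: 31 + 28 + 31 + 30 + 31 + 30 + 31 = 212.
Plus 17 days into August → day 229.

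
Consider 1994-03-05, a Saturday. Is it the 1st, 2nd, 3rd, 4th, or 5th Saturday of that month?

1st

Day 5 falls in week ⌈5/7⌉ of the month.
Days 1–7 hold the 1st Saturday, 8–14 the 2nd, 15–21 the 3rd, 22–28 the 4th, 29–31 the 5th.
5 is in the range for the 1st.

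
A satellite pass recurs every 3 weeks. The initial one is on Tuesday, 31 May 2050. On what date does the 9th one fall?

The 9th occurrence is 8 intervals after the first: 8 × 21 = 168 days after 31 May 2050.
May has 31 days — 0 days to the end of May leaves 168.
June has 30 days (138 left).
July has 31 days (107 left).
August has 31 days (76 left).
September has 30 days (46 left).
October has 31 days (15 left).
15 days into November → 15 November 2050.

15 November 2050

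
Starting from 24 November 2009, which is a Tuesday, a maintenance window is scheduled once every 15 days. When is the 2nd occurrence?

9 December 2009

The 2nd occurrence is 1 interval after the first: 1 × 15 = 15 days after 24 November 2009.
November has 30 days — 6 days to the end of November leaves 9.
9 days into December → 9 December 2009.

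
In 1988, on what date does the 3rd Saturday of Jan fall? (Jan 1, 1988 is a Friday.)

Jan 1988 begins on a Friday, so the first Saturday is Jan 2 (1 day later).
The 3rd Saturday is 2 weeks later: 2 + 14 = 16.

Jan 16, 1988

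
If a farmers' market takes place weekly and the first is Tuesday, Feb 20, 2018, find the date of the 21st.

The 21st occurrence is 20 intervals after the first: 20 × 7 = 140 days after Feb 20, 2018.
Feb has 28 days — 8 days to the end of Feb leaves 132.
Mar has 31 days (101 left).
Apr has 30 days (71 left).
May has 31 days (40 left).
Jun has 30 days (10 left).
10 days into Jul → Jul 10, 2018.

Jul 10, 2018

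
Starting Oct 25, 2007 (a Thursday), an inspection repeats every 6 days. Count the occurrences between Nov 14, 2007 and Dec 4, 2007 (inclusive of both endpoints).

3

Occurrences land 6·i days after Oct 25, 2007 for i = 0, 1, 2, …
Nov 14, 2007 is 20 days after the start; 20 ÷ 6 = 3 remainder 2; since the remainder is 2, round up to i = 4. First occurrence in the window: #5 on Nov 18, 2007 (4×6 = 24 days in).
Dec 4, 2007 is 40 days after the start; 40 ÷ 6 = 6 remainder 4. Last occurrence in the window: #7 on Nov 30, 2007.
Occurrences #5 through #7: 3 in total.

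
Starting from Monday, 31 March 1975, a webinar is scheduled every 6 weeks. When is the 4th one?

4 August 1975

The 4th occurrence is 3 intervals after the first: 3 × 42 = 126 days after 31 March 1975.
March has 31 days — 0 days to the end of March leaves 126.
April has 30 days (96 left).
May has 31 days (65 left).
June has 30 days (35 left).
July has 31 days (4 left).
4 days into August → 4 August 1975.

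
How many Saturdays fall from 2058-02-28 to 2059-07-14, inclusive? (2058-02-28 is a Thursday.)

72

2058-02-28 is a Thursday; the first Saturday on or after it is 2058-03-02 (2 days later).
From 2058-03-02 to 2059-07-14: 304 + 195 = 499 days (rest of 2058, to 2059-07-14 in 2059).
499 ÷ 7 = 71 full weeks with remainder 2, so 71 more Saturdays after the first → 72.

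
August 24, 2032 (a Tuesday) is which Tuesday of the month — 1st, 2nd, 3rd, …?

Day 24 falls in week ⌈24/7⌉ of the month.
Days 1–7 hold the 1st Tuesday, 8–14 the 2nd, 15–21 the 3rd, 22–28 the 4th, 29–31 the 5th.
24 is in the range for the 4th.

4th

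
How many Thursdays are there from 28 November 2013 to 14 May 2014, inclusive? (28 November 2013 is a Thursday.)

28 November 2013 is a Thursday; the first Thursday on or after it is 28 November 2013.
From 28 November 2013 to 14 May 2014: 2 + 31 + 31 + 28 + 31 + 30 + 14 = 167 days (rest of November, December, January, February, March, April, May).
167 ÷ 7 = 23 full weeks with remainder 6, so 23 more Thursdays after the first → 24.

24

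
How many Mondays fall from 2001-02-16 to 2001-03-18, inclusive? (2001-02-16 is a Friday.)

4

2001-02-16 is a Friday; the first Monday on or after it is 2001-02-19 (3 days later).
From 2001-02-19 to 2001-03-18: 9 + 18 = 27 days (rest of February, March).
27 ÷ 7 = 3 full weeks with remainder 6, so 3 more Mondays after the first → 4.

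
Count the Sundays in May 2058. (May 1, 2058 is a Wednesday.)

4

May 1, 2058 is a Wednesday; the first Sunday on or after it is May 5, 2058 (4 days later).
From May 5, 2058 to May 31, 2058 is 31 − 5 = 26 days.
26 ÷ 7 = 3 full weeks with remainder 5, so 3 more Sundays after the first → 4.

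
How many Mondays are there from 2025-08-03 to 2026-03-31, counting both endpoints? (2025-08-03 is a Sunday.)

35

2025-08-03 is a Sunday; the first Monday on or after it is 2025-08-04 (1 day later).
From 2025-08-04 to 2026-03-31: 27 + 30 + 31 + 30 + 31 + 31 + 28 + 31 = 239 days (rest of August, September, October, November, December, January, February, March).
239 ÷ 7 = 34 full weeks with remainder 1, so 34 more Mondays after the first → 35.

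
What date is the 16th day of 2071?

2071-01-16

16 into January → January 16.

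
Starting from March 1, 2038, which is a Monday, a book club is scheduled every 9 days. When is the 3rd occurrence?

March 19, 2038

The 3rd occurrence is 2 intervals after the first: 2 × 9 = 18 days after March 1, 2038.
18 days later is March 19, 2038.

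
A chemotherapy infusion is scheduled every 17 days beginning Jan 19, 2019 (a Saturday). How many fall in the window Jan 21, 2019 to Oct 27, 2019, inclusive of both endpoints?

16

Occurrences land 17·i days after Jan 19, 2019 for i = 0, 1, 2, …
Jan 21, 2019 is 2 days after the start; 2 ÷ 17 = 0 remainder 2; since the remainder is 2, round up to i = 1. First occurrence in the window: #2 on Feb 5, 2019 (1×17 = 17 days in).
Oct 27, 2019 is 281 days after the start; 281 ÷ 17 = 16 remainder 9. Last occurrence in the window: #17 on Oct 18, 2019.
Occurrences #2 through #17: 16 in total.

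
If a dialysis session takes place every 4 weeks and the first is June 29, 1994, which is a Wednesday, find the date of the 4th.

September 21, 1994

The 4th occurrence is 3 intervals after the first: 3 × 28 = 84 days after June 29, 1994.
June has 30 days — 1 day to the end of June leaves 83.
July has 31 days (52 left).
August has 31 days (21 left).
21 days into September → September 21, 1994.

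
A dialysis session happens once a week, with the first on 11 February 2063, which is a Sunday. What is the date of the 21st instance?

The 21st occurrence is 20 intervals after the first: 20 × 7 = 140 days after 11 February 2063.
February has 28 days — 17 days to the end of February leaves 123.
March has 31 days (92 left).
April has 30 days (62 left).
May has 31 days (31 left).
June has 30 days (1 left).
1 day into July → 1 July 2063.

1 July 2063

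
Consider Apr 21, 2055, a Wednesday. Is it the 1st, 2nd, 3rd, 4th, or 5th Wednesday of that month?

3rd

Day 21 falls in week ⌈21/7⌉ of the month.
Days 1–7 hold the 1st Wednesday, 8–14 the 2nd, 15–21 the 3rd, 22–28 the 4th, 29–31 the 5th.
21 is in the range for the 3rd.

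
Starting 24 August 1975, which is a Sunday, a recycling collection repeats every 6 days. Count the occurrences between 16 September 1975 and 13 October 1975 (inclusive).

5

Occurrences land 6·i days after 24 August 1975 for i = 0, 1, 2, …
16 September 1975 is 23 days after the start; 23 ÷ 6 = 3 remainder 5; since the remainder is 5, round up to i = 4. First occurrence in the window: #5 on 17 September 1975 (4×6 = 24 days in).
13 October 1975 is 50 days after the start; 50 ÷ 6 = 8 remainder 2. Last occurrence in the window: #9 on 11 October 1975.
Occurrences #5 through #9: 5 in total.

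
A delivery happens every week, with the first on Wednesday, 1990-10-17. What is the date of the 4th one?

The 4th occurrence is 3 intervals after the first: 3 × 7 = 21 days after 1990-10-17.
October has 31 days — 14 days to the end of October leaves 7.
7 days into November → 1990-11-07.

1990-11-07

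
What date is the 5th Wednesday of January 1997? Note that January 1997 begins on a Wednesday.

January 1997 begins on a Wednesday, so the first Wednesday is January 1.
The 5th Wednesday is 4 weeks later: 1 + 28 = 29.

29 January 1997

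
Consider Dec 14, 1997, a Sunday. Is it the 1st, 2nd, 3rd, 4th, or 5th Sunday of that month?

Day 14 falls in week ⌈14/7⌉ of the month.
Days 1–7 hold the 1st Sunday, 8–14 the 2nd, 15–21 the 3rd, 22–28 the 4th, 29–31 the 5th.
14 is in the range for the 2nd.

2nd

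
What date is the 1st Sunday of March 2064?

March 2, 2064

The first Sunday of March 2064 is March 2.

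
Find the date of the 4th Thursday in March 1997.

March 1997 begins on a Saturday, so the first Thursday is March 6 (5 days later).
The 4th Thursday is 3 weeks later: 6 + 21 = 27.

1997-03-27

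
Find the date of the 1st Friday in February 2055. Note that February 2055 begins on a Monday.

February 5, 2055

February 2055 begins on a Monday, so the first Friday is February 5 (4 days later).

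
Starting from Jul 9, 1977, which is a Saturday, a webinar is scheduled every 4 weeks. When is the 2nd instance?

The 2nd occurrence is 1 interval after the first: 1 × 28 = 28 days after Jul 9, 1977.
Jul has 31 days — 22 days to the end of Jul leaves 6.
6 days into Aug → Aug 6, 1977.

Aug 6, 1977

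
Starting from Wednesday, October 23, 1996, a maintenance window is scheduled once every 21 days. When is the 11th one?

The 11th occurrence is 10 intervals after the first: 10 × 21 = 210 days after October 23, 1996.
October has 31 days — 8 days to the end of October leaves 202.
November has 30 days (172 left).
December has 31 days (141 left).
January has 31 days (110 left).
February has 28 days (82 left).
March has 31 days (51 left).
April has 30 days (21 left).
21 days into May → May 21, 1997.

May 21, 1997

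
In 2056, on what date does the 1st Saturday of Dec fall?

Dec 2056 begins on a Friday, so the first Saturday is Dec 2 (1 day later).

Dec 2, 2056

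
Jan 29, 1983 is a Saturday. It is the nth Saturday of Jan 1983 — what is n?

Day 29 falls in week ⌈29/7⌉ of the month.
Days 1–7 hold the 1st Saturday, 8–14 the 2nd, 15–21 the 3rd, 22–28 the 4th, 29–31 the 5th.
29 is in the range for the 5th.

5th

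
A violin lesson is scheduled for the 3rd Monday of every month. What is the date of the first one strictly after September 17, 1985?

September 1985 starts on a Sunday; its first Monday is the 2nd, so the 3rd Monday is the 16th — September 16, 1985.
That is not after September 17, 1985, so look at October 1985.
October 1985 starts on a Tuesday; its first Monday is the 7th, so the 3rd Monday is the 21st — October 21, 1985.

October 21, 1985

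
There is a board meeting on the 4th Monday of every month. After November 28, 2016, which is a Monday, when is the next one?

December 26, 2016

November 2016 starts on a Tuesday; its first Monday is the 7th, so the 4th Monday is the 28th — November 28, 2016.
That is not after November 28, 2016, so look at December 2016.
December 2016 starts on a Thursday; its first Monday is the 5th, so the 4th Monday is the 26th — December 26, 2016.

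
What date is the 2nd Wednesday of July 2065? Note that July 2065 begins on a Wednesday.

July 2065 begins on a Wednesday, so the first Wednesday is July 1.
The 2nd Wednesday is 1 weeks later: 1 + 7 = 8.

July 8, 2065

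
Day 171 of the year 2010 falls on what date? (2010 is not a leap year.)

January has 31 days (171 − 31 = 140 remain).
February has 28 days (140 − 28 = 112 remain).
March has 31 days (112 − 31 = 81 remain).
April has 30 days (81 − 30 = 51 remain).
May has 31 days (51 − 31 = 20 remain).
20 into June → June 20.

June 20, 2010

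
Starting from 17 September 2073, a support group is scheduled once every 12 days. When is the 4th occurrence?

23 October 2073

The 4th occurrence is 3 intervals after the first: 3 × 12 = 36 days after 17 September 2073.
September has 30 days — 13 days to the end of September leaves 23.
23 days into October → 23 October 2073.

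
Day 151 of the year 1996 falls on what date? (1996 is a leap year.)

30 May 1996

January has 31 days (151 − 31 = 120 remain).
February has 29 days (120 − 29 = 91 remain).
March has 31 days (91 − 31 = 60 remain).
April has 30 days (60 − 30 = 30 remain).
30 into May → May 30.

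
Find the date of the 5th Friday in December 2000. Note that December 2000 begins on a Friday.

2000-12-29

December 2000 begins on a Friday, so the first Friday is December 1.
The 5th Friday is 4 weeks later: 1 + 28 = 29.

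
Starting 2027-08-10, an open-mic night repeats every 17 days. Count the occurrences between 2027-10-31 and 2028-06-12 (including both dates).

14

Occurrences land 17·i days after 2027-08-10 for i = 0, 1, 2, …
2027-10-31 is 82 days after the start; 82 ÷ 17 = 4 remainder 14; since the remainder is 14, round up to i = 5. First occurrence in the window: #6 on 2027-11-03 (5×17 = 85 days in).
2028-06-12 is 307 days after the start; 307 ÷ 17 = 18 remainder 1. Last occurrence in the window: #19 on 2028-06-11.
Occurrences #6 through #19: 14 in total.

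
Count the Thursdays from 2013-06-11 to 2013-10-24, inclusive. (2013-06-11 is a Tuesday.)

20

2013-06-11 is a Tuesday; the first Thursday on or after it is 2013-06-13 (2 days later).
From 2013-06-13 to 2013-10-24: 17 + 31 + 31 + 30 + 24 = 133 days (rest of June, July, August, September, October).
133 ÷ 7 = 19 full weeks with remainder 0, so 19 more Thursdays after the first → 20.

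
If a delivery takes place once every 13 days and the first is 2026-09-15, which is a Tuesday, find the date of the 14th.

2027-03-03

The 14th occurrence is 13 intervals after the first: 13 × 13 = 169 days after 2026-09-15.
September has 30 days — 15 days to the end of September leaves 154.
October has 31 days (123 left).
November has 30 days (93 left).
December has 31 days (62 left).
January has 31 days (31 left).
February has 28 days (3 left).
3 days into March → 2027-03-03.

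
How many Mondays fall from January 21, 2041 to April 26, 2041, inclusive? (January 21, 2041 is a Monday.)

14

January 21, 2041 is a Monday; the first Monday on or after it is January 21, 2041.
From January 21, 2041 to April 26, 2041: 10 + 28 + 31 + 26 = 95 days (rest of January, February, March, April).
95 ÷ 7 = 13 full weeks with remainder 4, so 13 more Mondays after the first → 14.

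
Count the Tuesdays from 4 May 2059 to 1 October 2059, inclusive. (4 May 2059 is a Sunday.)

22

4 May 2059 is a Sunday; the first Tuesday on or after it is 6 May 2059 (2 days later).
From 6 May 2059 to 1 October 2059: 25 + 30 + 31 + 31 + 30 + 1 = 148 days (rest of May, June, July, August, September, October).
148 ÷ 7 = 21 full weeks with remainder 1, so 21 more Tuesdays after the first → 22.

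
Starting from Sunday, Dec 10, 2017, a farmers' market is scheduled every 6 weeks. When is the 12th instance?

The 12th occurrence is 11 intervals after the first: 11 × 42 = 462 days after Dec 10, 2017.
Dec has 31 days — 21 days to the end of Dec leaves 441.
2018 has 365 days (76 left).
Jan has 31 days (45 left).
Feb has 28 days (17 left).
17 days into Mar → Mar 17, 2019.

Mar 17, 2019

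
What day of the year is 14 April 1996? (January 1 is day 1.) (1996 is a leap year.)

105

Days in months before April: 31 + 29 + 31 = 91.
Plus 14 days into April → day 105.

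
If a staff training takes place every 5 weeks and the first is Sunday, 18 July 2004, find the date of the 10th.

The 10th occurrence is 9 intervals after the first: 9 × 35 = 315 days after 18 July 2004.
July has 31 days — 13 days to the end of July leaves 302.
August has 31 days (271 left).
September has 30 days (241 left).
October has 31 days (210 left).
November has 30 days (180 left).
December has 31 days (149 left).
January has 31 days (118 left).
February has 28 days (90 left).
March has 31 days (59 left).
April has 30 days (29 left).
29 days into May → 29 May 2005.

29 May 2005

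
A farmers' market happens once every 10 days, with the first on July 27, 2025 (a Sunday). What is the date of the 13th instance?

The 13th occurrence is 12 intervals after the first: 12 × 10 = 120 days after July 27, 2025.
July has 31 days — 4 days to the end of July leaves 116.
August has 31 days (85 left).
September has 30 days (55 left).
October has 31 days (24 left).
24 days into November → November 24, 2025.

November 24, 2025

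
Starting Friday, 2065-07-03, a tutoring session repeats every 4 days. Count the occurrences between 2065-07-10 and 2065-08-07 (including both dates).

Occurrences land 4·i days after 2065-07-03 for i = 0, 1, 2, …
2065-07-10 is 7 days after the start; 7 ÷ 4 = 1 remainder 3; since the remainder is 3, round up to i = 2. First occurrence in the window: #3 on 2065-07-11 (2×4 = 8 days in).
2065-08-07 is 35 days after the start; 35 ÷ 4 = 8 remainder 3. Last occurrence in the window: #9 on 2065-08-04.
Occurrences #3 through #9: 7 in total.

7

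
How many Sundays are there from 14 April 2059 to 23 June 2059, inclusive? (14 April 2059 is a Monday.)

14 April 2059 is a Monday; the first Sunday on or after it is 20 April 2059 (6 days later).
From 20 April 2059 to 23 June 2059: 10 + 31 + 23 = 64 days (rest of April, May, June).
64 ÷ 7 = 9 full weeks with remainder 1, so 9 more Sundays after the first → 10.

10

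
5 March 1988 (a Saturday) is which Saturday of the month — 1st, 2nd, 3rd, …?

Day 5 falls in week ⌈5/7⌉ of the month.
Days 1–7 hold the 1st Saturday, 8–14 the 2nd, 15–21 the 3rd, 22–28 the 4th, 29–31 the 5th.
5 is in the range for the 1st.

1st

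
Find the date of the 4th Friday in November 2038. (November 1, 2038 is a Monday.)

November 26, 2038

November 2038 begins on a Monday, so the first Friday is November 5 (4 days later).
The 4th Friday is 3 weeks later: 5 + 21 = 26.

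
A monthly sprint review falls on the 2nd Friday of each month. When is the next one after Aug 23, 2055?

Aug 2055 starts on a Sunday; its first Friday is the 6th, so the 2nd Friday is the 13th — Aug 13, 2055.
That is not after Aug 23, 2055, so look at Sep 2055.
Sep 2055 starts on a Wednesday; its first Friday is the 3rd, so the 2nd Friday is the 10th — Sep 10, 2055.

Sep 10, 2055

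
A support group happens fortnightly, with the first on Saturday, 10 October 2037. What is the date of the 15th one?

The 15th occurrence is 14 intervals after the first: 14 × 14 = 196 days after 10 October 2037.
October has 31 days — 21 days to the end of October leaves 175.
November has 30 days (145 left).
December has 31 days (114 left).
January has 31 days (83 left).
February has 28 days (55 left).
March has 31 days (24 left).
24 days into April → 24 April 2038.

24 April 2038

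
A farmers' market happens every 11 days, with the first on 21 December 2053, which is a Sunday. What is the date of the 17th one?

15 June 2054

The 17th occurrence is 16 intervals after the first: 16 × 11 = 176 days after 21 December 2053.
December has 31 days — 10 days to the end of December leaves 166.
January has 31 days (135 left).
February has 28 days (107 left).
March has 31 days (76 left).
April has 30 days (46 left).
May has 31 days (15 left).
15 days into June → 15 June 2054.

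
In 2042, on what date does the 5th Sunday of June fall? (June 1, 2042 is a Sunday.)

June 2042 begins on a Sunday, so the first Sunday is June 1.
The 5th Sunday is 4 weeks later: 1 + 28 = 29.

June 29, 2042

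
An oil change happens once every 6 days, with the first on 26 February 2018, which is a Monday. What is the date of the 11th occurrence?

27 April 2018

The 11th occurrence is 10 intervals after the first: 10 × 6 = 60 days after 26 February 2018.
February has 28 days — 2 days to the end of February leaves 58.
March has 31 days (27 left).
27 days into April → 27 April 2018.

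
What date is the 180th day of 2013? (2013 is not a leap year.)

29 June 2013

January has 31 days (180 − 31 = 149 remain).
February has 28 days (149 − 28 = 121 remain).
March has 31 days (121 − 31 = 90 remain).
April has 30 days (90 − 30 = 60 remain).
May has 31 days (60 − 31 = 29 remain).
29 into June → June 29.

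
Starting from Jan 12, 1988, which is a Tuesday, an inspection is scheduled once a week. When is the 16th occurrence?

Apr 26, 1988

The 16th occurrence is 15 intervals after the first: 15 × 7 = 105 days after Jan 12, 1988.
Jan has 31 days — 19 days to the end of Jan leaves 86.
Feb has 29 days (57 left).
Mar has 31 days (26 left).
26 days into Apr → Apr 26, 1988.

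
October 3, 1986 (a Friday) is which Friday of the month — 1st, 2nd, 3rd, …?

Day 3 falls in week ⌈3/7⌉ of the month.
Days 1–7 hold the 1st Friday, 8–14 the 2nd, 15–21 the 3rd, 22–28 the 4th, 29–31 the 5th.
3 is in the range for the 1st.

1st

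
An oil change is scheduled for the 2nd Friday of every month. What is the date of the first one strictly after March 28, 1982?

March 1982 starts on a Monday; its first Friday is the 5th, so the 2nd Friday is the 12th — March 12, 1982.
That is not after March 28, 1982, so look at April 1982.
April 1982 starts on a Thursday; its first Friday is the 2nd, so the 2nd Friday is the 9th — April 9, 1982.

April 9, 1982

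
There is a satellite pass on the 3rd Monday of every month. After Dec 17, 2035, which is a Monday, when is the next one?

Dec 2035 starts on a Saturday; its first Monday is the 3rd, so the 3rd Monday is the 17th — Dec 17, 2035.
That is not after Dec 17, 2035, so look at Jan 2036.
Jan 2036 starts on a Tuesday; its first Monday is the 7th, so the 3rd Monday is the 21st — Jan 21, 2036.

Jan 21, 2036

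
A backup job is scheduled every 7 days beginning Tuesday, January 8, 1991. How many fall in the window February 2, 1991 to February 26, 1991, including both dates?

4

Occurrences land 7·i days after January 8, 1991 for i = 0, 1, 2, …
February 2, 1991 is 25 days after the start; 25 ÷ 7 = 3 remainder 4; since the remainder is 4, round up to i = 4. First occurrence in the window: #5 on February 5, 1991 (4×7 = 28 days in).
February 26, 1991 is 49 days after the start; 49 ÷ 7 = 7 remainder 0. Last occurrence in the window: #8 on February 26, 1991.
Occurrences #5 through #8: 4 in total.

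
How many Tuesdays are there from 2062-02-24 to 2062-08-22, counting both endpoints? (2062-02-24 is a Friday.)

2062-02-24 is a Friday; the first Tuesday on or after it is 2062-02-28 (4 days later).
From 2062-02-28 to 2062-08-22: 0 + 31 + 30 + 31 + 30 + 31 + 22 = 175 days (rest of February, March, April, May, June, July, August).
175 ÷ 7 = 25 full weeks with remainder 0, so 25 more Tuesdays after the first → 26.

26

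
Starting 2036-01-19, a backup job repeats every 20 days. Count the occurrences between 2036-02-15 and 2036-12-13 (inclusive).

15

Occurrences land 20·i days after 2036-01-19 for i = 0, 1, 2, …
2036-02-15 is 27 days after the start; 27 ÷ 20 = 1 remainder 7; since the remainder is 7, round up to i = 2. First occurrence in the window: #3 on 2036-02-28 (2×20 = 40 days in).
2036-12-13 is 329 days after the start; 329 ÷ 20 = 16 remainder 9. Last occurrence in the window: #17 on 2036-12-04.
Occurrences #3 through #17: 15 in total.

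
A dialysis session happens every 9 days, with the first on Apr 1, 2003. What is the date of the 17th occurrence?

The 17th occurrence is 16 intervals after the first: 16 × 9 = 144 days after Apr 1, 2003.
Apr has 30 days — 29 days to the end of Apr leaves 115.
May has 31 days (84 left).
Jun has 30 days (54 left).
Jul has 31 days (23 left).
23 days into Aug → Aug 23, 2003.

Aug 23, 2003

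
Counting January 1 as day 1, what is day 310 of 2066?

January has 31 days (310 − 31 = 279 remain).
February has 28 days (279 − 28 = 251 remain).
March has 31 days (251 − 31 = 220 remain).
April has 30 days (220 − 30 = 190 remain).
May has 31 days (190 − 31 = 159 remain).
June has 30 days (159 − 30 = 129 remain).
July has 31 days (129 − 31 = 98 remain).
August has 31 days (98 − 31 = 67 remain).
September has 30 days (67 − 30 = 37 remain).
October has 31 days (37 − 31 = 6 remain).
6 into November → November 6.

6 November 2066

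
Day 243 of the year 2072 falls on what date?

January has 31 days (243 − 31 = 212 remain).
February has 29 days (212 − 29 = 183 remain).
March has 31 days (183 − 31 = 152 remain).
April has 30 days (152 − 30 = 122 remain).
May has 31 days (122 − 31 = 91 remain).
June has 30 days (91 − 30 = 61 remain).
July has 31 days (61 − 31 = 30 remain).
30 into August → August 30.

30 August 2072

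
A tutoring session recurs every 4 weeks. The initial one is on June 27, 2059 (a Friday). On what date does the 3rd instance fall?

The 3rd occurrence is 2 intervals after the first: 2 × 28 = 56 days after June 27, 2059.
June has 30 days — 3 days to the end of June leaves 53.
July has 31 days (22 left).
22 days into August → August 22, 2059.

August 22, 2059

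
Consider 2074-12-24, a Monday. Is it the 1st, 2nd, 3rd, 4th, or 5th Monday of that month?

Day 24 falls in week ⌈24/7⌉ of the month.
Days 1–7 hold the 1st Monday, 8–14 the 2nd, 15–21 the 3rd, 22–28 the 4th, 29–31 the 5th.
24 is in the range for the 4th.

4th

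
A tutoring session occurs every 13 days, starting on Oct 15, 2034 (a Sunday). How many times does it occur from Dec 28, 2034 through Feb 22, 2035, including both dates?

Occurrences land 13·i days after Oct 15, 2034 for i = 0, 1, 2, …
Dec 28, 2034 is 74 days after the start; 74 ÷ 13 = 5 remainder 9; since the remainder is 9, round up to i = 6. First occurrence in the window: #7 on Jan 1, 2035 (6×13 = 78 days in).
Feb 22, 2035 is 130 days after the start; 130 ÷ 13 = 10 remainder 0. Last occurrence in the window: #11 on Feb 22, 2035.
Occurrences #7 through #11: 5 in total.

5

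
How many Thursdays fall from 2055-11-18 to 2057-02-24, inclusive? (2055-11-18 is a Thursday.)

2055-11-18 is a Thursday; the first Thursday on or after it is 2055-11-18.
From 2055-11-18 to 2057-02-24: 43 + 366 + 55 = 464 days (rest of 2055, 2056, to 2057-02-24 in 2057).
464 ÷ 7 = 66 full weeks with remainder 2, so 66 more Thursdays after the first → 67.

67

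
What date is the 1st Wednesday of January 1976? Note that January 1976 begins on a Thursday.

January 1976 begins on a Thursday, so the first Wednesday is January 7 (6 days later).

1976-01-07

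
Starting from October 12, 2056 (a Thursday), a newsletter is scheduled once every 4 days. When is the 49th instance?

The 49th occurrence is 48 intervals after the first: 48 × 4 = 192 days after October 12, 2056.
October has 31 days — 19 days to the end of October leaves 173.
November has 30 days (143 left).
December has 31 days (112 left).
January has 31 days (81 left).
February has 28 days (53 left).
March has 31 days (22 left).
22 days into April → April 22, 2057.

April 22, 2057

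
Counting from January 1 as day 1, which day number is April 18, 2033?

108

Days in months before April: 31 + 28 + 31 = 90.
Plus 18 days into April → day 108.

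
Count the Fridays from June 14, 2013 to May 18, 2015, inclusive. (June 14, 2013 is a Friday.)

101

June 14, 2013 is a Friday; the first Friday on or after it is June 14, 2013.
From June 14, 2013 to May 18, 2015: 200 + 365 + 138 = 703 days (rest of 2013, 2014, to May 18, 2015 in 2015).
703 ÷ 7 = 100 full weeks with remainder 3, so 100 more Fridays after the first → 101.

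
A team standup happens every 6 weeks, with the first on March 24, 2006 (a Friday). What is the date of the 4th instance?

July 28, 2006

The 4th occurrence is 3 intervals after the first: 3 × 42 = 126 days after March 24, 2006.
March has 31 days — 7 days to the end of March leaves 119.
April has 30 days (89 left).
May has 31 days (58 left).
June has 30 days (28 left).
28 days into July → July 28, 2006.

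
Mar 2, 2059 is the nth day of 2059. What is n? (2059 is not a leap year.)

61

Days in months before Mar: 31 + 28 = 59.
Plus 2 days into Mar → day 61.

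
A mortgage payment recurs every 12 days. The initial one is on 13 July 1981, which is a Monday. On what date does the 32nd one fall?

The 32nd occurrence is 31 intervals after the first: 31 × 12 = 372 days after 13 July 1981.
July has 31 days — 18 days to the end of July leaves 354.
August has 31 days (323 left).
September has 30 days (293 left).
October has 31 days (262 left).
November has 30 days (232 left).
December has 31 days (201 left).
January has 31 days (170 left).
February has 28 days (142 left).
March has 31 days (111 left).
April has 30 days (81 left).
May has 31 days (50 left).
June has 30 days (20 left).
20 days into July → 20 July 1982.

20 July 1982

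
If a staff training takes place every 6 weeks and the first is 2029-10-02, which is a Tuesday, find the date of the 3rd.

2029-12-25

The 3rd occurrence is 2 intervals after the first: 2 × 42 = 84 days after 2029-10-02.
October has 31 days — 29 days to the end of October leaves 55.
November has 30 days (25 left).
25 days into December → 2029-12-25.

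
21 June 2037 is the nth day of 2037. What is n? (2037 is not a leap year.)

172

Days in months before June: 31 + 28 + 31 + 30 + 31 = 151.
Plus 21 days into June → day 172.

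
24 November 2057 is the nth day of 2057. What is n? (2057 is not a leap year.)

Days in months before November: 31 + 28 + 31 + 30 + 31 + 30 + 31 + 31 + 30 + 31 = 304.
Plus 24 days into November → day 328.

328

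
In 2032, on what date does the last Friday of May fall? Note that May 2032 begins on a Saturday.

2032-05-28

May 2032 begins on a Saturday, so the first Friday is May 7 (6 days later).
May 2032 has 31 days. Adding weeks: 7, 14, 21, 28 — the last one ≤ 31 is the 28th.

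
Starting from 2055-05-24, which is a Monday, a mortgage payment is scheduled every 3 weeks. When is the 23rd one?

The 23rd occurrence is 22 intervals after the first: 22 × 21 = 462 days after 2055-05-24.
May has 31 days — 7 days to the end of May leaves 455.
From end of May to end of 2055 is 214 days (241 left).
January has 31 days (210 left).
February has 29 days (181 left).
March has 31 days (150 left).
April has 30 days (120 left).
May has 31 days (89 left).
June has 30 days (59 left).
July has 31 days (28 left).
28 days into August → 2056-08-28.

2056-08-28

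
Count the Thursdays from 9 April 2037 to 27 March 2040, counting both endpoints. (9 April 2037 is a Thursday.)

9 April 2037 is a Thursday; the first Thursday on or after it is 9 April 2037.
From 9 April 2037 to 27 March 2040: 266 + 365 + 365 + 87 = 1083 days (rest of 2037, 2038, 2039, to 27 March 2040 in 2040).
1083 ÷ 7 = 154 full weeks with remainder 5, so 154 more Thursdays after the first → 155.

155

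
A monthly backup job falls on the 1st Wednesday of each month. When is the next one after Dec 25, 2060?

Dec 2060 starts on a Wednesday, so its 1st Wednesday is Dec 1, 2060.
That is not after Dec 25, 2060, so look at Jan 2061.
Jan 2061 starts on a Saturday, so its 1st Wednesday is Jan 5, 2061 (4 days in).

Jan 5, 2061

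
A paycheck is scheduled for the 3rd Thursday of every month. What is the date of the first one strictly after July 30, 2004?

July 2004 starts on a Thursday; its first Thursday is the 1st, so the 3rd Thursday is the 15th — July 15, 2004.
That is not after July 30, 2004, so look at August 2004.
August 2004 starts on a Sunday; its first Thursday is the 5th, so the 3rd Thursday is the 19th — August 19, 2004.

August 19, 2004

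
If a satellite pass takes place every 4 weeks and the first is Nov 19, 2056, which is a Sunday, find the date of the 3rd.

The 3rd occurrence is 2 intervals after the first: 2 × 28 = 56 days after Nov 19, 2056.
Nov has 30 days — 11 days to the end of Nov leaves 45.
Dec has 31 days (14 left).
14 days into Jan → Jan 14, 2057.

Jan 14, 2057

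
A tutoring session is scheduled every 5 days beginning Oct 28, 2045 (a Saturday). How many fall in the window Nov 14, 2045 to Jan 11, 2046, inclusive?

12

Occurrences land 5·i days after Oct 28, 2045 for i = 0, 1, 2, …
Nov 14, 2045 is 17 days after the start; 17 ÷ 5 = 3 remainder 2; since the remainder is 2, round up to i = 4. First occurrence in the window: #5 on Nov 17, 2045 (4×5 = 20 days in).
Jan 11, 2046 is 75 days after the start; 75 ÷ 5 = 15 remainder 0. Last occurrence in the window: #16 on Jan 11, 2046.
Occurrences #5 through #16: 12 in total.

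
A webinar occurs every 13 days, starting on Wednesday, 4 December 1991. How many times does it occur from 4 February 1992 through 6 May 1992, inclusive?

7

Occurrences land 13·i days after 4 December 1991 for i = 0, 1, 2, …
4 February 1992 is 62 days after the start; 62 ÷ 13 = 4 remainder 10; since the remainder is 10, round up to i = 5. First occurrence in the window: #6 on 7 February 1992 (5×13 = 65 days in).
6 May 1992 is 154 days after the start; 154 ÷ 13 = 11 remainder 11. Last occurrence in the window: #12 on 25 April 1992.
Occurrences #6 through #12: 7 in total.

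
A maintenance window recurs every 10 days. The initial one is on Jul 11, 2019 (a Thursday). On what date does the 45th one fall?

Sep 23, 2020

The 45th occurrence is 44 intervals after the first: 44 × 10 = 440 days after Jul 11, 2019.
Jul has 31 days — 20 days to the end of Jul leaves 420.
From end of Jul to end of 2019 is 153 days (267 left).
Jan has 31 days (236 left).
Feb has 29 days (207 left).
Mar has 31 days (176 left).
Apr has 30 days (146 left).
May has 31 days (115 left).
Jun has 30 days (85 left).
Jul has 31 days (54 left).
Aug has 31 days (23 left).
23 days into Sep → Sep 23, 2020.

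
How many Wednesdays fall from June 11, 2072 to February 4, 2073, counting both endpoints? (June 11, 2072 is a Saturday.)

34

June 11, 2072 is a Saturday; the first Wednesday on or after it is June 15, 2072 (4 days later).
From June 15, 2072 to February 4, 2073: 15 + 31 + 31 + 30 + 31 + 30 + 31 + 31 + 4 = 234 days (rest of June, July, August, September, October, November, December, January, February).
234 ÷ 7 = 33 full weeks with remainder 3, so 33 more Wednesdays after the first → 34.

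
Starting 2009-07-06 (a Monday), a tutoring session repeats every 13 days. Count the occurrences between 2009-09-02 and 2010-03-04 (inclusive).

Occurrences land 13·i days after 2009-07-06 for i = 0, 1, 2, …
2009-09-02 is 58 days after the start; 58 ÷ 13 = 4 remainder 6; since the remainder is 6, round up to i = 5. First occurrence in the window: #6 on 2009-09-09 (5×13 = 65 days in).
2010-03-04 is 241 days after the start; 241 ÷ 13 = 18 remainder 7. Last occurrence in the window: #19 on 2010-02-25.
Occurrences #6 through #19: 14 in total.

14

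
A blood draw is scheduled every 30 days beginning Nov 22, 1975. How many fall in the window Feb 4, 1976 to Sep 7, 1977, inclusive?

Occurrences land 30·i days after Nov 22, 1975 for i = 0, 1, 2, …
Feb 4, 1976 is 74 days after the start; 74 ÷ 30 = 2 remainder 14; since the remainder is 14, round up to i = 3. First occurrence in the window: #4 on Feb 20, 1976 (3×30 = 90 days in).
Sep 7, 1977 is 655 days after the start; 655 ÷ 30 = 21 remainder 25. Last occurrence in the window: #22 on Aug 13, 1977.
Occurrences #4 through #22: 19 in total.

19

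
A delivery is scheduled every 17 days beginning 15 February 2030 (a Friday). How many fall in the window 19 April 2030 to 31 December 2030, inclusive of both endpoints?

Occurrences land 17·i days after 15 February 2030 for i = 0, 1, 2, …
19 April 2030 is 63 days after the start; 63 ÷ 17 = 3 remainder 12; since the remainder is 12, round up to i = 4. First occurrence in the window: #5 on 24 April 2030 (4×17 = 68 days in).
31 December 2030 is 319 days after the start; 319 ÷ 17 = 18 remainder 13. Last occurrence in the window: #19 on 18 December 2030.
Occurrences #5 through #19: 15 in total.

15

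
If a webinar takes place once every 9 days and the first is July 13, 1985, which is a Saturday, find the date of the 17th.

December 4, 1985

The 17th occurrence is 16 intervals after the first: 16 × 9 = 144 days after July 13, 1985.
July has 31 days — 18 days to the end of July leaves 126.
August has 31 days (95 left).
September has 30 days (65 left).
October has 31 days (34 left).
November has 30 days (4 left).
4 days into December → December 4, 1985.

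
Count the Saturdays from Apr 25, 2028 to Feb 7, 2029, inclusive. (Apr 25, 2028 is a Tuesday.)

Apr 25, 2028 is a Tuesday; the first Saturday on or after it is Apr 29, 2028 (4 days later).
From Apr 29, 2028 to Feb 7, 2029: 1 + 31 + 30 + 31 + 31 + 30 + 31 + 30 + 31 + 31 + 7 = 284 days (rest of Apr, May, Jun, Jul, Aug, Sep, Oct, Nov, Dec, Jan, Feb).
284 ÷ 7 = 40 full weeks with remainder 4, so 40 more Saturdays after the first → 41.

41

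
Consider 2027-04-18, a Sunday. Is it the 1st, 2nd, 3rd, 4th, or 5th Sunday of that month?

3rd

Day 18 falls in week ⌈18/7⌉ of the month.
Days 1–7 hold the 1st Sunday, 8–14 the 2nd, 15–21 the 3rd, 22–28 the 4th, 29–31 the 5th.
18 is in the range for the 3rd.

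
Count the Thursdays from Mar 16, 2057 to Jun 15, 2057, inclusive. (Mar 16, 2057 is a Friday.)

Mar 16, 2057 is a Friday; the first Thursday on or after it is Mar 22, 2057 (6 days later).
From Mar 22, 2057 to Jun 15, 2057: 9 + 30 + 31 + 15 = 85 days (rest of Mar, Apr, May, Jun).
85 ÷ 7 = 12 full weeks with remainder 1, so 12 more Thursdays after the first → 13.

13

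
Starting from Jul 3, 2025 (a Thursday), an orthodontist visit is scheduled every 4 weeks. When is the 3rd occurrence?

The 3rd occurrence is 2 intervals after the first: 2 × 28 = 56 days after Jul 3, 2025.
Jul has 31 days — 28 days to the end of Jul leaves 28.
28 days into Aug → Aug 28, 2025.

Aug 28, 2025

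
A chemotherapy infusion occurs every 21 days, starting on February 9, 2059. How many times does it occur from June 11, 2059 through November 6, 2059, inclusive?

7

Occurrences land 21·i days after February 9, 2059 for i = 0, 1, 2, …
June 11, 2059 is 122 days after the start; 122 ÷ 21 = 5 remainder 17; since the remainder is 17, round up to i = 6. First occurrence in the window: #7 on June 15, 2059 (6×21 = 126 days in).
November 6, 2059 is 270 days after the start; 270 ÷ 21 = 12 remainder 18. Last occurrence in the window: #13 on October 19, 2059.
Occurrences #7 through #13: 7 in total.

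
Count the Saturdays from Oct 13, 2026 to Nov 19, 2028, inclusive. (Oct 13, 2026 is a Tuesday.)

Oct 13, 2026 is a Tuesday; the first Saturday on or after it is Oct 17, 2026 (4 days later).
From Oct 17, 2026 to Nov 19, 2028: 75 + 365 + 324 = 764 days (rest of 2026, 2027, to Nov 19, 2028 in 2028).
764 ÷ 7 = 109 full weeks with remainder 1, so 109 more Saturdays after the first → 110.

110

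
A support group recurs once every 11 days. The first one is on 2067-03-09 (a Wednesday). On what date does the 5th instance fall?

The 5th occurrence is 4 intervals after the first: 4 × 11 = 44 days after 2067-03-09.
March has 31 days — 22 days to the end of March leaves 22.
22 days into April → 2067-04-22.

2067-04-22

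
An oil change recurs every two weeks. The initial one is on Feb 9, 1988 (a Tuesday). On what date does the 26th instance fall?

Jan 24, 1989

The 26th occurrence is 25 intervals after the first: 25 × 14 = 350 days after Feb 9, 1988.
Feb has 29 days — 20 days to the end of Feb leaves 330.
Mar has 31 days (299 left).
Apr has 30 days (269 left).
May has 31 days (238 left).
Jun has 30 days (208 left).
Jul has 31 days (177 left).
Aug has 31 days (146 left).
Sep has 30 days (116 left).
Oct has 31 days (85 left).
Nov has 30 days (55 left).
Dec has 31 days (24 left).
24 days into Jan → Jan 24, 1989.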